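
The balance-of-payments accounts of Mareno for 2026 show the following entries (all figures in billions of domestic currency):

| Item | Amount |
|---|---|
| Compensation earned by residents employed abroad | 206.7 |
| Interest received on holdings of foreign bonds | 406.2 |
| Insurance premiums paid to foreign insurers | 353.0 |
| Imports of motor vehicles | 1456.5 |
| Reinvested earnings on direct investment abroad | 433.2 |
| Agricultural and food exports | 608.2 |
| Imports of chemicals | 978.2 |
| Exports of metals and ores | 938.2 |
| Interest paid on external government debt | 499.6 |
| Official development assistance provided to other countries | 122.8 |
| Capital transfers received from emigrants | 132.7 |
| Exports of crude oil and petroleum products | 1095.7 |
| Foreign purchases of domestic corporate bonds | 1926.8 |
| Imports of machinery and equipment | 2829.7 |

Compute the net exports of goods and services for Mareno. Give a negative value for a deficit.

Goods: 608.2 + 1095.7 - 978.2 - 2829.7 + 938.2 - 1456.5 = -2622.3
Services: -353.0
Trade balance = -2622.3 + (-353.0) = -2975.3
(Excluded from the trade balance — primary income: compensation earned by residents employed abroad 206.7, interest received on holdings of foreign bonds 406.2, reinvested earnings on direct investment abroad 433.2, interest paid on external government debt 499.6; secondary income: official development assistance provided to other countries 122.8; capital account: capital transfers received from emigrants 132.7; financial account: foreign purchases of domestic corporate bonds 1926.8.)

-2975.3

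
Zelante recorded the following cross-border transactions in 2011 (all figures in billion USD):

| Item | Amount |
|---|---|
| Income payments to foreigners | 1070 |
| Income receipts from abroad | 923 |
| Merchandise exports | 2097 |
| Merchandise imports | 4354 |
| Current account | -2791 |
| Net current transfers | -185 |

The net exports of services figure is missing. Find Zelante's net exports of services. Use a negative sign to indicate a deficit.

-202

Current account = goods balance + services balance + net primary income + net secondary income
Sum of the known components = -2589
Net exports of services = CA - (known components) = -2791 - (-2589) = -202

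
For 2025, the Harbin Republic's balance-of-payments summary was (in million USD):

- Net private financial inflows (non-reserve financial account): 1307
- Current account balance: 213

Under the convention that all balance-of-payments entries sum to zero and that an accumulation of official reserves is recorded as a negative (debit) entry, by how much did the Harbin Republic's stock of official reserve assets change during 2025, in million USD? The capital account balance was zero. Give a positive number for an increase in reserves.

1520

Official reserve transactions balance = -(213 + 1307) = -1520
An accumulation of reserves is recorded as a debit (negative entry), so the change in the stock of reserves is the negative of that balance.
Change in official reserves = -(-1520) = 1520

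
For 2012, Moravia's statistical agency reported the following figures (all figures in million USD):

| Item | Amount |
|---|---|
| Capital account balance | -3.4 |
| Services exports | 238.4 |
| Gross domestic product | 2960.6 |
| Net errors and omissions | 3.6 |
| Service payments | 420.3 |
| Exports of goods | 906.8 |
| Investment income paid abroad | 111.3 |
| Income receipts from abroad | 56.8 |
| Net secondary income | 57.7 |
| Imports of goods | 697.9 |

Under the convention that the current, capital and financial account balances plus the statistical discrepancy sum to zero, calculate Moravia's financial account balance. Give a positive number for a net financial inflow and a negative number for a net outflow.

-30.4

Goods balance = 906.8 - 697.9 = 208.9
Services balance = 238.4 - 420.3 = -181.9
Trade balance (goods + services) = 208.9 + (-181.9) = 27.0
Net primary income = 56.8 - 111.3 = -54.5
Net secondary income = 57.7
Current account = 27.0 + (-54.5) + 57.7 = 30.2
Financial account = -(30.2 + (-3.4) + 3.6) = -30.4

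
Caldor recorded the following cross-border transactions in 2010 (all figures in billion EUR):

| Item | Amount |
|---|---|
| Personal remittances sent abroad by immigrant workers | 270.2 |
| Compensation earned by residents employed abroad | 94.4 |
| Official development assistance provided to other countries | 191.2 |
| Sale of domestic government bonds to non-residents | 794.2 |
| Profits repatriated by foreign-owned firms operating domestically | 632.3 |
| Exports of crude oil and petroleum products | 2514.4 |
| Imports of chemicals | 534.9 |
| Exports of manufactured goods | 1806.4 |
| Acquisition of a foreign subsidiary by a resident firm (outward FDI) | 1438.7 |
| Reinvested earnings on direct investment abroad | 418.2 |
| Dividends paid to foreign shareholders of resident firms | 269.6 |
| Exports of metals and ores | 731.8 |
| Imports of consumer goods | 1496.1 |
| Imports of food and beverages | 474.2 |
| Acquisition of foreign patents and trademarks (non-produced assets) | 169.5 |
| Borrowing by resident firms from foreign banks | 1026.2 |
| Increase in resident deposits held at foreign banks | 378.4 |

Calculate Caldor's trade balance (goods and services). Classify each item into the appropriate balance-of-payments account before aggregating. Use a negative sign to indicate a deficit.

Goods: 731.8 + 2514.4 - 1496.1 - 534.9 - 474.2 + 1806.4 = 2547.4
Trade balance = 2547.4 + 0.0 = 2547.4
(Excluded from the trade balance — secondary income: personal remittances sent abroad by immigrant workers 270.2, official development assistance provided to other countries 191.2; primary income: compensation earned by residents employed abroad 94.4, profits repatriated by foreign-owned firms operating domestically 632.3, reinvested earnings on direct investment abroad 418.2, dividends paid to foreign shareholders of resident firms 269.6; financial account: sale of domestic government bonds to non-residents 794.2, acquisition of a foreign subsidiary by a resident firm (outward FDI) 1438.7, borrowing by resident firms from foreign banks 1026.2, increase in resident deposits held at foreign banks 378.4; capital account: acquisition of foreign patents and trademarks (non-produced assets) 169.5.)

2547.4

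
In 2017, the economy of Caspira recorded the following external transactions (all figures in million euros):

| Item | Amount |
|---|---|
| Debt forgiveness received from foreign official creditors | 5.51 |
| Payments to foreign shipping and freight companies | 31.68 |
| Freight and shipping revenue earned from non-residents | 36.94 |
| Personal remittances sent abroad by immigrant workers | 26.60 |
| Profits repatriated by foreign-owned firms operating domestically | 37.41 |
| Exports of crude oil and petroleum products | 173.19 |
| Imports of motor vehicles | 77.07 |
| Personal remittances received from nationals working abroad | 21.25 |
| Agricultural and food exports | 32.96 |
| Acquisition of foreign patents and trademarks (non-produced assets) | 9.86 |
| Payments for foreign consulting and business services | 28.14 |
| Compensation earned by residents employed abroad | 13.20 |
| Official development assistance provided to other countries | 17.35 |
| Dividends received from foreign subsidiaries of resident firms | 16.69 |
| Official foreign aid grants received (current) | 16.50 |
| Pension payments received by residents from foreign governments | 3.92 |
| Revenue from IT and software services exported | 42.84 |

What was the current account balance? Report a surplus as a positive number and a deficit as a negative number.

139.24

Goods: 32.96 - 77.07 + 173.19 = 129.08
Services: -28.14 + 42.84 - 31.68 + 36.94 = 19.96
Primary income: 16.69 + 13.20 - 37.41 = -7.52
Secondary income: 16.50 - 17.35 - 26.60 + 3.92 + 21.25 = -2.28
Current account = 129.08 + 19.96 + (-7.52) + (-2.28) = 139.24
(Excluded from the current account — capital account: debt forgiveness received from foreign official creditors 5.51, acquisition of foreign patents and trademarks (non-produced assets) 9.86.)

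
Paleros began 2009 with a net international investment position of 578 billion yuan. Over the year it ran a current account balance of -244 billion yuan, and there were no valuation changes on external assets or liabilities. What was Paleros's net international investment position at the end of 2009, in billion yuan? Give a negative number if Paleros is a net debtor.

334

With no valuation effects, change in NIIP = current account = -244
End-of-year NIIP = 578 + (-244) = 334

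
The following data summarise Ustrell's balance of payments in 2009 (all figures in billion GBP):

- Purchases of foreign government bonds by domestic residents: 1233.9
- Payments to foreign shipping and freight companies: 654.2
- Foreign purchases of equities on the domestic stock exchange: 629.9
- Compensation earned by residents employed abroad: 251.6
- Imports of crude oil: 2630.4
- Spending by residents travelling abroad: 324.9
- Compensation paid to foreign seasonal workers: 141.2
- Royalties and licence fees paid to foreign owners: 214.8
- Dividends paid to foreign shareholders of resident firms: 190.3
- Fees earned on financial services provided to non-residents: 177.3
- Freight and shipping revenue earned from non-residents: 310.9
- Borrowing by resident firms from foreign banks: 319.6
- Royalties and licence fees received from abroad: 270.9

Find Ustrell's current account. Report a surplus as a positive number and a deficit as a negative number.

-3145.1

Goods: -2630.4
Services: -654.2 + 310.9 + 177.3 + 270.9 - 214.8 - 324.9 = -434.8
Primary income: 251.6 - 190.3 - 141.2 = -79.9
Current account = (-2630.4) + (-434.8) + (-79.9) = -3145.1
(Excluded from the current account — financial account: purchases of foreign government bonds by domestic residents 1233.9, foreign purchases of equities on the domestic stock exchange 629.9, borrowing by resident firms from foreign banks 319.6.)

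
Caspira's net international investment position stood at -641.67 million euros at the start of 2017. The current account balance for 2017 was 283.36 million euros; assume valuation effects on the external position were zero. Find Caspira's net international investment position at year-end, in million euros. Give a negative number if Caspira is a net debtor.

-358.31

With no valuation effects, change in NIIP = current account = 283.36
End-of-year NIIP = -641.67 + 283.36 = -358.31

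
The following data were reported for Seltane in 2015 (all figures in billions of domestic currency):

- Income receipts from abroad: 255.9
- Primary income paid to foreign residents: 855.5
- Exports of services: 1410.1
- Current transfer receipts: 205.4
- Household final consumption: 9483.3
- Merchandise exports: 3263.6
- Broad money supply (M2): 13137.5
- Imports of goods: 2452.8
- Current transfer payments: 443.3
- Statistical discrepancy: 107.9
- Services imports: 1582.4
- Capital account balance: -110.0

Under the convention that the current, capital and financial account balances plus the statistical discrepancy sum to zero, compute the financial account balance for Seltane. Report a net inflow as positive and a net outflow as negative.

201.1

Goods balance = 3263.6 - 2452.8 = 810.8
Services balance = 1410.1 - 1582.4 = -172.3
Trade balance (goods + services) = 810.8 + (-172.3) = 638.5
Net primary income = 255.9 - 855.5 = -599.6
Net secondary income = 205.4 - 443.3 = -237.9
Current account = 638.5 + (-599.6) + (-237.9) = -199.0
Financial account = -(-199.0 + (-110.0) + 107.9) = 201.1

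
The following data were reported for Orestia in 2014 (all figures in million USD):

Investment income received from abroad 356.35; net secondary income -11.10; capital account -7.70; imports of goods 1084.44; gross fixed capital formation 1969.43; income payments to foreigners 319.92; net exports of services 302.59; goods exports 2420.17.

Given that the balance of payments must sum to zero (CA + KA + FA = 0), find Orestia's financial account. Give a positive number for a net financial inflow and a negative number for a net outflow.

-1655.95

Goods balance = 2420.17 - 1084.44 = 1335.73
Services balance = 302.59
Trade balance (goods + services) = 1335.73 + 302.59 = 1638.32
Net primary income = 356.35 - 319.92 = 36.43
Net secondary income = -11.10
Current account = 1638.32 + 36.43 + (-11.10) = 1663.65
Financial account = -(1663.65 + (-7.70)) = -1655.95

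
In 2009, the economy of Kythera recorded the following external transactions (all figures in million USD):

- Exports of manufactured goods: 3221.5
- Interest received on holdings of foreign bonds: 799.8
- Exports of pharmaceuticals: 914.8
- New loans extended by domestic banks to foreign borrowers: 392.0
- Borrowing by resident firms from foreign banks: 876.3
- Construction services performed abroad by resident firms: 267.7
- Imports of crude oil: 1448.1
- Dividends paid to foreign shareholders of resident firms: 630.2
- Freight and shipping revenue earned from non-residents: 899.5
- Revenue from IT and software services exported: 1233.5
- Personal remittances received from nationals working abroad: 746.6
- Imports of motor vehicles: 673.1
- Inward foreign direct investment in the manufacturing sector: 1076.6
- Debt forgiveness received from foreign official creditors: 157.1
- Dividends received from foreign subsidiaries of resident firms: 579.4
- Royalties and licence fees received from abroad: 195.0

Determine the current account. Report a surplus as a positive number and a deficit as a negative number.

6106.4

Goods: 914.8 + 3221.5 - 673.1 - 1448.1 = 2015.1
Services: 195.0 + 1233.5 + 267.7 + 899.5 = 2595.7
Primary income: -630.2 + 799.8 + 579.4 = 749.0
Secondary income: 746.6
Current account = 2015.1 + 2595.7 + 749.0 + 746.6 = 6106.4
(Excluded from the current account — financial account: new loans extended by domestic banks to foreign borrowers 392.0, borrowing by resident firms from foreign banks 876.3, inward foreign direct investment in the manufacturing sector 1076.6; capital account: debt forgiveness received from foreign official creditors 157.1.)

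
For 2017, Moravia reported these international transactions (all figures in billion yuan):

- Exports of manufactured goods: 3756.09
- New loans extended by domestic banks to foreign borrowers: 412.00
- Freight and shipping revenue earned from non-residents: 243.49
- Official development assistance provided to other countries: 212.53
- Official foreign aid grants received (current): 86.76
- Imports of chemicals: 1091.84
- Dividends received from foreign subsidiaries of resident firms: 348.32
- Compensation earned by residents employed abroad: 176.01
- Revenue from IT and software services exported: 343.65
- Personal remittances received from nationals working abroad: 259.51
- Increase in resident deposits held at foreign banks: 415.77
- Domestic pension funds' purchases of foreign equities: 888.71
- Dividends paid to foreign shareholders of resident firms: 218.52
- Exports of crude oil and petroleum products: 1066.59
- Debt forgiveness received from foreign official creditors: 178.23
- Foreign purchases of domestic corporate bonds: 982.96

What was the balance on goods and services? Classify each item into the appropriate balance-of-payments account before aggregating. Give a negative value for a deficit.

Goods: 1066.59 + 3756.09 - 1091.84 = 3730.84
Services: 343.65 + 243.49 = 587.14
Trade balance = 3730.84 + 587.14 = 4317.98
(Excluded from the trade balance — financial account: new loans extended by domestic banks to foreign borrowers 412.00, increase in resident deposits held at foreign banks 415.77, domestic pension funds' purchases of foreign equities 888.71, foreign purchases of domestic corporate bonds 982.96; secondary income: official development assistance provided to other countries 212.53, official foreign aid grants received (current) 86.76, personal remittances received from nationals working abroad 259.51; primary income: dividends received from foreign subsidiaries of resident firms 348.32, compensation earned by residents employed abroad 176.01, dividends paid to foreign shareholders of resident firms 218.52; capital account: debt forgiveness received from foreign official creditors 178.23.)

4317.98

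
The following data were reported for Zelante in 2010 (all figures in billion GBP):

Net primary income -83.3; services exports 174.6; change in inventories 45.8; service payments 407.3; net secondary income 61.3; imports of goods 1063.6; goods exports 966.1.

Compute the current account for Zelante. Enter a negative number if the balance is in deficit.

Goods balance = 966.1 - 1063.6 = -97.5
Services balance = 174.6 - 407.3 = -232.7
Trade balance (goods + services) = -97.5 + (-232.7) = -330.2
Net primary income = -83.3
Net secondary income = 61.3
Current account = -330.2 + (-83.3) + 61.3 = -352.2

-352.2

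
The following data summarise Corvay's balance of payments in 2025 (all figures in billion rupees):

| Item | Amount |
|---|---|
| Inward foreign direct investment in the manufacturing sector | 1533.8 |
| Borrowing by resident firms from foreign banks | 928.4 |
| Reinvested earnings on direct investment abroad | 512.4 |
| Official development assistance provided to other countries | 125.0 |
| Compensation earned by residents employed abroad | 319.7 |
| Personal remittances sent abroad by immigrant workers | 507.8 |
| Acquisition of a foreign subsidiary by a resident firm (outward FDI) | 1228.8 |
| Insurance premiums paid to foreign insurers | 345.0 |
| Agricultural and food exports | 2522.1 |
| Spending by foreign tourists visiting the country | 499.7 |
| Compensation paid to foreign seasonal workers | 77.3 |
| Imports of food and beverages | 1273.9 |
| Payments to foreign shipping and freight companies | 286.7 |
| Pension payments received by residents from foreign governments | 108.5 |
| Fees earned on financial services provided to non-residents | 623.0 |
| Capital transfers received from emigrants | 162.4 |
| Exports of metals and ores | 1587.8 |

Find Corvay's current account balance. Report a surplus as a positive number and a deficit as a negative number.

3557.5

Goods: 1587.8 + 2522.1 - 1273.9 = 2836.0
Services: 623.0 - 286.7 - 345.0 + 499.7 = 491.0
Primary income: 319.7 + 512.4 - 77.3 = 754.8
Secondary income: 108.5 - 125.0 - 507.8 = -524.3
Current account = 2836.0 + 491.0 + 754.8 + (-524.3) = 3557.5
(Excluded from the current account — financial account: inward foreign direct investment in the manufacturing sector 1533.8, borrowing by resident firms from foreign banks 928.4, acquisition of a foreign subsidiary by a resident firm (outward FDI) 1228.8; capital account: capital transfers received from emigrants 162.4.)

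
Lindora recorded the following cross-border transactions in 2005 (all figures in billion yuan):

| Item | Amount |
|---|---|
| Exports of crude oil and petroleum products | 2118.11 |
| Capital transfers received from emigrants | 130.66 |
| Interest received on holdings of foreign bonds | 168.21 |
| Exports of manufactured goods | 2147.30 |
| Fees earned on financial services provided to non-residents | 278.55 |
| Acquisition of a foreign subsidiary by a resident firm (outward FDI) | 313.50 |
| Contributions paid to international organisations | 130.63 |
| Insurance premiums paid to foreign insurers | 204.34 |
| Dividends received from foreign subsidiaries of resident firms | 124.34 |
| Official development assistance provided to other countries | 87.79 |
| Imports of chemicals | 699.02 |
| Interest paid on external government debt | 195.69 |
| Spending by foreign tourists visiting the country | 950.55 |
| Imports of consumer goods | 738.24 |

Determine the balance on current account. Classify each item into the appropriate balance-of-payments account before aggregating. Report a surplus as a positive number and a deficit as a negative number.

Goods: -738.24 + 2147.30 + 2118.11 - 699.02 = 2828.15
Services: -204.34 + 278.55 + 950.55 = 1024.76
Primary income: 168.21 - 195.69 + 124.34 = 96.86
Secondary income: -87.79 - 130.63 = -218.42
Current account = 2828.15 + 1024.76 + 96.86 + (-218.42) = 3731.35
(Excluded from the current account — capital account: capital transfers received from emigrants 130.66; financial account: acquisition of a foreign subsidiary by a resident firm (outward FDI) 313.50.)

3731.35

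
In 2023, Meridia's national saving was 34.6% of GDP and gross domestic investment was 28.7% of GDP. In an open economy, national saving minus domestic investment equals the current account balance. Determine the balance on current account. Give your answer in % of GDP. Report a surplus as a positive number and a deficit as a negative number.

5.9

CA = S - I = 34.6 - 28.7 = 5.9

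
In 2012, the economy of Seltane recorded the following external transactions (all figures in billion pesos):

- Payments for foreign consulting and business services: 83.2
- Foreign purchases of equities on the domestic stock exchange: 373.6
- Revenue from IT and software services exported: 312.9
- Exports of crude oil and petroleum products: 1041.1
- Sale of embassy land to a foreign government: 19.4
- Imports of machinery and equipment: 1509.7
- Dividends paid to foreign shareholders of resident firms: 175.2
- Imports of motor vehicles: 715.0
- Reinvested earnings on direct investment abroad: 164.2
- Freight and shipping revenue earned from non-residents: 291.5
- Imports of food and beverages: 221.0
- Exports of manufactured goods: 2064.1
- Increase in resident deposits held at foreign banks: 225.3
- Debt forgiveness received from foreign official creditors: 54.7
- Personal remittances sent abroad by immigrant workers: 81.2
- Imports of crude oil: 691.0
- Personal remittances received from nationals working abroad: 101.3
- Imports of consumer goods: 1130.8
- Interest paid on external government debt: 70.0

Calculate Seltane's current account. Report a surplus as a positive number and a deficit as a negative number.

-702.0

Goods: 1041.1 + 2064.1 - 691.0 - 1130.8 - 715.0 - 1509.7 - 221.0 = -1162.3
Services: 312.9 + 291.5 - 83.2 = 521.2
Primary income: 164.2 - 70.0 - 175.2 = -81.0
Secondary income: -81.2 + 101.3 = 20.1
Current account = (-1162.3) + 521.2 + (-81.0) + 20.1 = -702.0
(Excluded from the current account — financial account: foreign purchases of equities on the domestic stock exchange 373.6, increase in resident deposits held at foreign banks 225.3; capital account: sale of embassy land to a foreign government 19.4, debt forgiveness received from foreign official creditors 54.7.)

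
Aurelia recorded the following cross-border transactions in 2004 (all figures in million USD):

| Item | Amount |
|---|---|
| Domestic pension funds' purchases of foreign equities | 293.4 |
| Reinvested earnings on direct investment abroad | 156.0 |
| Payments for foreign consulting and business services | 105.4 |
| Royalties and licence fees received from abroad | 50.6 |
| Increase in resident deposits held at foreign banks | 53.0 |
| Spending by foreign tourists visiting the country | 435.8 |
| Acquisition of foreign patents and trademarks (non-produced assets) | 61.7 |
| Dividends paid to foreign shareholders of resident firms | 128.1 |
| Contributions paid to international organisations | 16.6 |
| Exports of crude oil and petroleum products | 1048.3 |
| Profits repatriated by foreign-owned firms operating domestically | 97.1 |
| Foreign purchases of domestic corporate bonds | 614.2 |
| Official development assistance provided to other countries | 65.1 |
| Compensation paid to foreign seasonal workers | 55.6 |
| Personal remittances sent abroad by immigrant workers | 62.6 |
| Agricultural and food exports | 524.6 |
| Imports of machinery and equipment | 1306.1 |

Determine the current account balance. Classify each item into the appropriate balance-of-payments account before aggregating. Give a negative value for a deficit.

Goods: 1048.3 - 1306.1 + 524.6 = 266.8
Services: 435.8 - 105.4 + 50.6 = 381.0
Primary income: -128.1 + 156.0 - 55.6 - 97.1 = -124.8
Secondary income: -62.6 - 16.6 - 65.1 = -144.3
Current account = 266.8 + 381.0 + (-124.8) + (-144.3) = 378.7
(Excluded from the current account — financial account: domestic pension funds' purchases of foreign equities 293.4, increase in resident deposits held at foreign banks 53.0, foreign purchases of domestic corporate bonds 614.2; capital account: acquisition of foreign patents and trademarks (non-produced assets) 61.7.)

378.7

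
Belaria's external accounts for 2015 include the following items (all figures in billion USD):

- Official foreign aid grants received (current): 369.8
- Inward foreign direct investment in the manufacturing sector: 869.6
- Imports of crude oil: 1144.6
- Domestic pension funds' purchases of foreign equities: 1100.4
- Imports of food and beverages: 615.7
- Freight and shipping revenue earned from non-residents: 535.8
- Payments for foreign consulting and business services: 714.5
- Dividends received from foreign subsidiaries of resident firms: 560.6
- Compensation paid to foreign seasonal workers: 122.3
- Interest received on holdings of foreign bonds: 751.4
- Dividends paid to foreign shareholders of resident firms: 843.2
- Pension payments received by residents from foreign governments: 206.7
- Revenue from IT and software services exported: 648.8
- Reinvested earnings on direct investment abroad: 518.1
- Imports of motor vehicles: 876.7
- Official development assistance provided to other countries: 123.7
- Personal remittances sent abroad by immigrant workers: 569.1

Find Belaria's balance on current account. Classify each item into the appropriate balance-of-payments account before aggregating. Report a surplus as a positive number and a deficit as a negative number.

Goods: -1144.6 - 615.7 - 876.7 = -2637.0
Services: -714.5 + 535.8 + 648.8 = 470.1
Primary income: 518.1 - 122.3 - 843.2 + 751.4 + 560.6 = 864.6
Secondary income: -123.7 + 369.8 - 569.1 + 206.7 = -116.3
Current account = (-2637.0) + 470.1 + 864.6 + (-116.3) = -1418.6
(Excluded from the current account — financial account: inward foreign direct investment in the manufacturing sector 869.6, domestic pension funds' purchases of foreign equities 1100.4.)

-1418.6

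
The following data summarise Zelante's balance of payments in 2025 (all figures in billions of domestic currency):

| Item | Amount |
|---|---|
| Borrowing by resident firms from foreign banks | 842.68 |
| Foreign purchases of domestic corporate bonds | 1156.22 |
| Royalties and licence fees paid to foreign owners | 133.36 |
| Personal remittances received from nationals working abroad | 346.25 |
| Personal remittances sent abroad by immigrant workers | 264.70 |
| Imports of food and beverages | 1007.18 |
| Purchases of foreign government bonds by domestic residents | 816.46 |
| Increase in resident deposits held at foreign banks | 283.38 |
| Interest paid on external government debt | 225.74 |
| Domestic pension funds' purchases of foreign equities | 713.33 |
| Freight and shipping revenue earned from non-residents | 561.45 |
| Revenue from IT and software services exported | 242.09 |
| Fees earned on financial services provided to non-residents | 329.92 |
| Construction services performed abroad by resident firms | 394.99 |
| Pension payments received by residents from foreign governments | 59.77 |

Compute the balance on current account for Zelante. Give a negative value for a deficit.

Goods: -1007.18
Services: 561.45 - 133.36 + 242.09 + 329.92 + 394.99 = 1395.09
Primary income: -225.74
Secondary income: 346.25 + 59.77 - 264.70 = 141.32
Current account = (-1007.18) + 1395.09 + (-225.74) + 141.32 = 303.49
(Excluded from the current account — financial account: borrowing by resident firms from foreign banks 842.68, foreign purchases of domestic corporate bonds 1156.22, purchases of foreign government bonds by domestic residents 816.46, increase in resident deposits held at foreign banks 283.38, domestic pension funds' purchases of foreign equities 713.33.)

303.49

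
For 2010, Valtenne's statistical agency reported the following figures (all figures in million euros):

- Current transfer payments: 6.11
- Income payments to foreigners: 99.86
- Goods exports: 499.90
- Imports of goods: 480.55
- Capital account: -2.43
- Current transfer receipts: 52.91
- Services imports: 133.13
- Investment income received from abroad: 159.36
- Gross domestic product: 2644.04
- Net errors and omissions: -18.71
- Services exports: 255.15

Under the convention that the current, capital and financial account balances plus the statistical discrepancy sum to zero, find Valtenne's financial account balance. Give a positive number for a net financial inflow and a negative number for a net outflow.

Goods balance = 499.90 - 480.55 = 19.35
Services balance = 255.15 - 133.13 = 122.02
Trade balance (goods + services) = 19.35 + 122.02 = 141.37
Net primary income = 159.36 - 99.86 = 59.50
Net secondary income = 52.91 - 6.11 = 46.80
Current account = 141.37 + 59.50 + 46.80 = 247.67
Financial account = -(247.67 + (-2.43) + (-18.71)) = -226.53

-226.53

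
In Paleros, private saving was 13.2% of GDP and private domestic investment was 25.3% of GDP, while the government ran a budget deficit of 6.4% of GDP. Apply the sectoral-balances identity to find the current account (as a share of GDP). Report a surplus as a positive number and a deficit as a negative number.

-18.5

By the sectoral-balances identity, CA = (S_private - I) + (T - G).
Private balance = 13.2 - 25.3 = -12.1
Government balance (T - G) = -6.4
CA = -12.1 + (-6.4) = -18.5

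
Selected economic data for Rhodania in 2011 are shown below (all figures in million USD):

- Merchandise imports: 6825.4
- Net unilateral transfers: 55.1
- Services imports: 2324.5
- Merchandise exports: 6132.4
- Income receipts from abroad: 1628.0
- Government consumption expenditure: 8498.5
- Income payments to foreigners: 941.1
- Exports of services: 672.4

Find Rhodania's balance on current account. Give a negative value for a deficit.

Goods balance = 6132.4 - 6825.4 = -693.0
Services balance = 672.4 - 2324.5 = -1652.1
Trade balance (goods + services) = -693.0 + (-1652.1) = -2345.1
Net primary income = 1628.0 - 941.1 = 686.9
Net secondary income = 55.1
Current account = -2345.1 + 686.9 + 55.1 = -1603.1

-1603.1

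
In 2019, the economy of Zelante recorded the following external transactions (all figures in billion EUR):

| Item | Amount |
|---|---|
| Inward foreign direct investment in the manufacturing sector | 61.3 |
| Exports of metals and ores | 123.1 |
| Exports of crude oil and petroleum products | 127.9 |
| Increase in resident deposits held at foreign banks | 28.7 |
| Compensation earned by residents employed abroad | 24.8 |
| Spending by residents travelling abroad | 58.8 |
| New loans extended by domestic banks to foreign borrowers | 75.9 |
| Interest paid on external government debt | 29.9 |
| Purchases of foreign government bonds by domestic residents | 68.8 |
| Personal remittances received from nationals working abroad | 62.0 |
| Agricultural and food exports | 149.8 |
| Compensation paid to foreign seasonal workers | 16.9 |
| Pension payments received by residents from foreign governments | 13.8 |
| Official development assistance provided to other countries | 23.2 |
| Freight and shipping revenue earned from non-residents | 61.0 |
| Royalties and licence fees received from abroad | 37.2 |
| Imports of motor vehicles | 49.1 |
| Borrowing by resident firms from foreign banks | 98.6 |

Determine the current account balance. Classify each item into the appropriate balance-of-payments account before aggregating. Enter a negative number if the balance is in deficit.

Goods: 149.8 + 127.9 - 49.1 + 123.1 = 351.7
Services: -58.8 + 61.0 + 37.2 = 39.4
Primary income: 24.8 - 16.9 - 29.9 = -22.0
Secondary income: -23.2 + 13.8 + 62.0 = 52.6
Current account = 351.7 + 39.4 + (-22.0) + 52.6 = 421.7
(Excluded from the current account — financial account: inward foreign direct investment in the manufacturing sector 61.3, increase in resident deposits held at foreign banks 28.7, new loans extended by domestic banks to foreign borrowers 75.9, purchases of foreign government bonds by domestic residents 68.8, borrowing by resident firms from foreign banks 98.6.)

421.7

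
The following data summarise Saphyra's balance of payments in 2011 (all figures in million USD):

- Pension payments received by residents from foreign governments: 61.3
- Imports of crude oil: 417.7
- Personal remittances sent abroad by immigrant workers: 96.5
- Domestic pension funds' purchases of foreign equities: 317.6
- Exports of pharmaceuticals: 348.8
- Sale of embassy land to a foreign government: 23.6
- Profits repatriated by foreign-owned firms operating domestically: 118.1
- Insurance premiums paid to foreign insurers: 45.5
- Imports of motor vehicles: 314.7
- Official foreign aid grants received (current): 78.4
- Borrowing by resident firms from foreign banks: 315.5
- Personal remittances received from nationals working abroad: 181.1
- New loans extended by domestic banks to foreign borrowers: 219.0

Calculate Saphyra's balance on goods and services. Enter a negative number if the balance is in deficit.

Goods: -417.7 - 314.7 + 348.8 = -383.6
Services: -45.5
Trade balance = -383.6 + (-45.5) = -429.1
(Excluded from the trade balance — secondary income: pension payments received by residents from foreign governments 61.3, personal remittances sent abroad by immigrant workers 96.5, official foreign aid grants received (current) 78.4, personal remittances received from nationals working abroad 181.1; financial account: domestic pension funds' purchases of foreign equities 317.6, borrowing by resident firms from foreign banks 315.5, new loans extended by domestic banks to foreign borrowers 219.0; capital account: sale of embassy land to a foreign government 23.6; primary income: profits repatriated by foreign-owned firms operating domestically 118.1.)

-429.1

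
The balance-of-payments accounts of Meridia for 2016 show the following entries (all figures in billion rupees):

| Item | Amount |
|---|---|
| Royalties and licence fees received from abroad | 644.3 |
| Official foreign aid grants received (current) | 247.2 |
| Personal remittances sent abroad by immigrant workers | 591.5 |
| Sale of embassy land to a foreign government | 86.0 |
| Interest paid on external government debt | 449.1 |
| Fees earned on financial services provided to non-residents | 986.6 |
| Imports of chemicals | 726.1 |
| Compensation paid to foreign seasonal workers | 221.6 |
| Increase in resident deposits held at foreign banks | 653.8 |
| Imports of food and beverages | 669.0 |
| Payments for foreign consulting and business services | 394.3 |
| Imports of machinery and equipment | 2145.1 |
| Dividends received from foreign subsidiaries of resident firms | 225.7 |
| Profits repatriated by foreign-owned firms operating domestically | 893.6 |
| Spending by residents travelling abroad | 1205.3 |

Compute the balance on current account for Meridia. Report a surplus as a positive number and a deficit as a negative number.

-5191.8

Goods: -726.1 - 669.0 - 2145.1 = -3540.2
Services: 644.3 - 394.3 - 1205.3 + 986.6 = 31.3
Primary income: -893.6 + 225.7 - 221.6 - 449.1 = -1338.6
Secondary income: 247.2 - 591.5 = -344.3
Current account = (-3540.2) + 31.3 + (-1338.6) + (-344.3) = -5191.8
(Excluded from the current account — capital account: sale of embassy land to a foreign government 86.0; financial account: increase in resident deposits held at foreign banks 653.8.)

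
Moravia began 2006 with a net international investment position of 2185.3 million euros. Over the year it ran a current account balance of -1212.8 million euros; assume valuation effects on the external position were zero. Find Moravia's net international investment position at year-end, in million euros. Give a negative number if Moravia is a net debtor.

With no valuation effects, change in NIIP = current account = -1212.8
End-of-year NIIP = 2185.3 + (-1212.8) = 972.5

972.5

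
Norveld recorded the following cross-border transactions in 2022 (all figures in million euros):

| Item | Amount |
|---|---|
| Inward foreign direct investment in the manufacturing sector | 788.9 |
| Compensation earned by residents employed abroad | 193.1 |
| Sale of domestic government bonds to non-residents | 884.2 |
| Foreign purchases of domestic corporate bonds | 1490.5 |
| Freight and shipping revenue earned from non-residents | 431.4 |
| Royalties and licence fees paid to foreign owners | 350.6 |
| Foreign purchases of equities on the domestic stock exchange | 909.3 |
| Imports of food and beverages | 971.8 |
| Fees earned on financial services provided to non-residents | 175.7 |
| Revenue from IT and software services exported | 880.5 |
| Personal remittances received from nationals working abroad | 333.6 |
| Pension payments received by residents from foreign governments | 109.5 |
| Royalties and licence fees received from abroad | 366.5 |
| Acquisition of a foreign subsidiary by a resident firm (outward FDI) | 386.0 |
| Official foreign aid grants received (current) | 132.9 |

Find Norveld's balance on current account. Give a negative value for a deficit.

Goods: -971.8
Services: -350.6 + 366.5 + 431.4 + 880.5 + 175.7 = 1503.5
Primary income: 193.1
Secondary income: 132.9 + 109.5 + 333.6 = 576.0
Current account = (-971.8) + 1503.5 + 193.1 + 576.0 = 1300.8
(Excluded from the current account — financial account: inward foreign direct investment in the manufacturing sector 788.9, sale of domestic government bonds to non-residents 884.2, foreign purchases of domestic corporate bonds 1490.5, foreign purchases of equities on the domestic stock exchange 909.3, acquisition of a foreign subsidiary by a resident firm (outward FDI) 386.0.)

1300.8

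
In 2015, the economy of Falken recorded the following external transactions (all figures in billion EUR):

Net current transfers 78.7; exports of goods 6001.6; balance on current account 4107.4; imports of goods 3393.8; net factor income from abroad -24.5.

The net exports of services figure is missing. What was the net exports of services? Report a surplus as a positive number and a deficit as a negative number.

1445.4

Current account = goods balance + services balance + net primary income + net secondary income
Sum of the known components = 2662.0
Net exports of services = CA - (known components) = 4107.4 - 2662.0 = 1445.4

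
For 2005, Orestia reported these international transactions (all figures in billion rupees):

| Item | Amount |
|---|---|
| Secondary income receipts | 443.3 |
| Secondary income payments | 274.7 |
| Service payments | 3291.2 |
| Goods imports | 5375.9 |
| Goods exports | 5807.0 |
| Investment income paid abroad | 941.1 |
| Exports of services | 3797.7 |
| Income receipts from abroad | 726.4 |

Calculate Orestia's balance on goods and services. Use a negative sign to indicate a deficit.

Goods balance = 5807.0 - 5375.9 = 431.1
Services balance = 3797.7 - 3291.2 = 506.5
Trade balance (goods + services) = 431.1 + 506.5 = 937.6

937.6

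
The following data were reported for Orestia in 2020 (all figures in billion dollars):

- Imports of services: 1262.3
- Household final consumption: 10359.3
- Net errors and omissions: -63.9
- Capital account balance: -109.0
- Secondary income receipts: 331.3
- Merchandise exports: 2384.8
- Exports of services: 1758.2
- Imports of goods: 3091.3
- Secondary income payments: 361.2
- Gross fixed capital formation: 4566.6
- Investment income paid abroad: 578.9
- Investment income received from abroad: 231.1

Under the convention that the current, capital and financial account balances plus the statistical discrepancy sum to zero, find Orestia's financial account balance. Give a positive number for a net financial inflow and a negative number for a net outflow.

761.2

Goods balance = 2384.8 - 3091.3 = -706.5
Services balance = 1758.2 - 1262.3 = 495.9
Trade balance (goods + services) = -706.5 + 495.9 = -210.6
Net primary income = 231.1 - 578.9 = -347.8
Net secondary income = 331.3 - 361.2 = -29.9
Current account = -210.6 + (-347.8) + (-29.9) = -588.3
Financial account = -(-588.3 + (-109.0) + (-63.9)) = 761.2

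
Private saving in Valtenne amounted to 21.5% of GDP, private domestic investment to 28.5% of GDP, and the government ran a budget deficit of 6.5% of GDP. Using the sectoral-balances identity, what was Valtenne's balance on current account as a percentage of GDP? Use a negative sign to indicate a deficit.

By the sectoral-balances identity, CA = (S_private - I) + (T - G).
Private balance = 21.5 - 28.5 = -7.0
Government balance (T - G) = -6.5
CA = -7.0 + (-6.5) = -13.5

-13.5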